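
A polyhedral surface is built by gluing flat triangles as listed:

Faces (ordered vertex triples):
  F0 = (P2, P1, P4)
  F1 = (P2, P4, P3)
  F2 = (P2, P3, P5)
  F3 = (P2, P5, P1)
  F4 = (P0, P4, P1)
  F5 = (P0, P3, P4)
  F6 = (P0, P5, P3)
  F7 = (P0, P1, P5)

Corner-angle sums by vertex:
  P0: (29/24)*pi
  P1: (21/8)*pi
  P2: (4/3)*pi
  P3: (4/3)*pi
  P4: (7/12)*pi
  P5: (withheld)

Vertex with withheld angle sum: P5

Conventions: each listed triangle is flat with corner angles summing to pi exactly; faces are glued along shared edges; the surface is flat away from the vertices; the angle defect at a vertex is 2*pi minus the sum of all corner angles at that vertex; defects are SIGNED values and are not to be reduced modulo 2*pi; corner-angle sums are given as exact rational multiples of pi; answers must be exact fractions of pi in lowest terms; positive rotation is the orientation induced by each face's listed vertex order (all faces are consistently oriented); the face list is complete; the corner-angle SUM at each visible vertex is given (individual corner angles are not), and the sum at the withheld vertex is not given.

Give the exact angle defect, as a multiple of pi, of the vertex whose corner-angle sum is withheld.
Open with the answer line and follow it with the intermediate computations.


Answer: defect(P5) = (13/12)*pi

V = 6, E = 12, F = 8; chi = V - E + F = 2
Gauss-Bonnet: total defect = 2*pi*chi = 4*pi; visible defects sum to (35/12)*pi


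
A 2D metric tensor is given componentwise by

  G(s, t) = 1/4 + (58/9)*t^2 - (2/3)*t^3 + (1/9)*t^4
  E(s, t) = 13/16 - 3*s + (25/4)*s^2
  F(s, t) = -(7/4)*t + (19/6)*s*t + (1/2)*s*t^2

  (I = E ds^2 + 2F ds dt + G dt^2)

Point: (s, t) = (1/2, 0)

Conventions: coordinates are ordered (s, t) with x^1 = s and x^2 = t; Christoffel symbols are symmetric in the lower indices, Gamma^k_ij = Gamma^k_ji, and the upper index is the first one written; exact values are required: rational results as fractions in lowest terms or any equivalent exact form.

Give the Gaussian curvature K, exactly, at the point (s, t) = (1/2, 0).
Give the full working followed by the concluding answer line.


E = 7/8, F = 0, G = 1/4, EG - F^2 = 7/32 at the point
E_s = 13/4, E_t = 0, F_s = 0, F_t = -1/6, G_s = 0, G_t = 0
E_tt = 0, F_st = 19/6, G_ss = 0
Brioschi: K = (det M1 - det M2) / (EG - F^2)^2 with the standard first/second-derivative matrices M1, M2.
M1 = [[-E_tt/2 + F_st - G_ss/2, E_s/2, F_s - E_t/2], [F_t - G_s/2, E, F], [G_t/2, F, G]] = [[19/6, 13/8, 0], [-1/6, 7/8, 0], [0, 0, 1/4]]; det M1 = 73/96
M2 = [[0, E_t/2, G_s/2], [E_t/2, E, F], [G_s/2, F, G]] = [[0, 0, 0], [0, 7/8, 0], [0, 0, 1/4]]; det M2 = 0
det M1 - det M2 = 73/96; K = 73/96 / (7/32)^2 = 2336/147

Answer: K = 2336/147


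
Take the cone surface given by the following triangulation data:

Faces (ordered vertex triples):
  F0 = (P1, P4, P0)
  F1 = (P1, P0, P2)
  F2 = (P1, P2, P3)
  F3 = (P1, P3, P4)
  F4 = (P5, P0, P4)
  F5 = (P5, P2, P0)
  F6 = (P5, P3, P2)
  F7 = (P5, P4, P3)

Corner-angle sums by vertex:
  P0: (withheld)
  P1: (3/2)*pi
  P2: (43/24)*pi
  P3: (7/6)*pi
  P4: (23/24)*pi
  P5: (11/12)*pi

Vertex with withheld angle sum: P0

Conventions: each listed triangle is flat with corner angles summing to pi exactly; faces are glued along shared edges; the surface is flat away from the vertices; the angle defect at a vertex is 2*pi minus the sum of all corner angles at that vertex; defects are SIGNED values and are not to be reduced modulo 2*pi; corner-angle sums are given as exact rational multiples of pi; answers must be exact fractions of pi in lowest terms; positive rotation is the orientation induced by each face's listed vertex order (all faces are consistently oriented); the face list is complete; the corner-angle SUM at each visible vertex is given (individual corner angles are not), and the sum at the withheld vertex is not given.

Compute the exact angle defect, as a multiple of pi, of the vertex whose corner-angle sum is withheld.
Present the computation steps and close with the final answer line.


V = 6, E = 12, F = 8; chi = V - E + F = 2
Gauss-Bonnet: total defect = 2*pi*chi = 4*pi; visible defects sum to (11/3)*pi

Answer: defect(P0) = pi/3


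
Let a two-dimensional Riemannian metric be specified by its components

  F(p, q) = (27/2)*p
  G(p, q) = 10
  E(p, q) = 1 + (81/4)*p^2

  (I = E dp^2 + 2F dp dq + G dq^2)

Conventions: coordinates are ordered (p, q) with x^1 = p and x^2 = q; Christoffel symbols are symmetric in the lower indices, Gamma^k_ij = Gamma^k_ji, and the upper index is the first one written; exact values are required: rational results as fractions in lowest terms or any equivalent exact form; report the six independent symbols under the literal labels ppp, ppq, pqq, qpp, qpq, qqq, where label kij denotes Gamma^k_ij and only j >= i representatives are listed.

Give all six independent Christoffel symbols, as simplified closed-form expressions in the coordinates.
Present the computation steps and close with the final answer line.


E = 1 + (81/4)*p^2; F = (27/2)*p; G = 10
Gamma^k_ij = (1/2) g^{kl} (d_i g_jl + d_j g_il - d_l g_ij), with g^inv = (1/(EG-F^2)) [[G, -F], [-F, E]]
first partials: E_p = (81/2)*p, E_q = 0, F_p = 27/2, F_q = 0, G_p = 0, G_q = 0
D = EG - F^2 = 10 + (81/4)*p^2
expanded: Gamma^p_pp = (G E_p - 2F F_p + F E_q)/(2D), Gamma^p_pq = (G E_q - F G_p)/(2D), Gamma^p_qq = (2G F_q - G G_p - F G_q)/(2D), Gamma^q_pp = (2E F_p - E E_q - F E_p)/(2D), Gamma^q_pq = (E G_p - F E_q)/(2D), Gamma^q_qq = (E G_q - 2F F_q + F G_p)/(2D); substitute and cancel common factors

Answer: Gamma_ppp = 81*p/(81*p^2 + 40), Gamma_ppq = 0, Gamma_pqq = 0, Gamma_qpp = 54/(81*p^2 + 40), Gamma_qpq = 0, Gamma_qqq = 0


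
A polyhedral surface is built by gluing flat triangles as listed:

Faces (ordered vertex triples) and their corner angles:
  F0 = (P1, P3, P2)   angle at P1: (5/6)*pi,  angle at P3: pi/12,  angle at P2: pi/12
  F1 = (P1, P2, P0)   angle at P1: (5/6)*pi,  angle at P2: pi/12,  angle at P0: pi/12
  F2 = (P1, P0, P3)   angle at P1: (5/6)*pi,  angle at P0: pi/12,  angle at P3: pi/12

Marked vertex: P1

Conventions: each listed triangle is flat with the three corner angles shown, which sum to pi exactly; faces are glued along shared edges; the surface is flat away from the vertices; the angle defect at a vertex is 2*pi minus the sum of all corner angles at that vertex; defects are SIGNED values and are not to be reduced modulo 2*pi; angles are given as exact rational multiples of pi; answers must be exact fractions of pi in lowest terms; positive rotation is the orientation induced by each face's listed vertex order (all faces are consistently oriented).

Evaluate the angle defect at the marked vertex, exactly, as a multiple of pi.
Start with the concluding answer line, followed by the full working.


Answer: defect(P1) = -pi/2

Sum of corner angles at P1: (5/2)*pi
defect = 2*pi - (5/2)*pi


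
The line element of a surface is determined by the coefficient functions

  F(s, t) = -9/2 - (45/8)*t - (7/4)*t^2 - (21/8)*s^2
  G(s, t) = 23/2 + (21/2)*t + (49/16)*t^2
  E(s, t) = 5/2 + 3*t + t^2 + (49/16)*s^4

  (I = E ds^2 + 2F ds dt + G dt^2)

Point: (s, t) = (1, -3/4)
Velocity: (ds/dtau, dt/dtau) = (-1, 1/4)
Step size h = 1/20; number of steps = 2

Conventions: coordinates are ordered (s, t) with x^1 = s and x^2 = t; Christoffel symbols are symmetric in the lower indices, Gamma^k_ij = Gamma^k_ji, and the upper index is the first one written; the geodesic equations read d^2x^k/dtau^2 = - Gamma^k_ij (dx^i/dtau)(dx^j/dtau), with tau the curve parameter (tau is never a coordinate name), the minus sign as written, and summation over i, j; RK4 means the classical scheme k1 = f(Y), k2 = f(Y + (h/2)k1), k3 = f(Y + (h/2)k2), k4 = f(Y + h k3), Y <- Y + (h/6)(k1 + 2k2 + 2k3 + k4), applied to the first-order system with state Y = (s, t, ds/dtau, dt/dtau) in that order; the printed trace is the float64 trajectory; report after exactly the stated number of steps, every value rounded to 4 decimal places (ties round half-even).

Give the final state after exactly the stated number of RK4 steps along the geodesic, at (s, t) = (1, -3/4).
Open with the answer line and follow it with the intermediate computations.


Answer: s = 0.8938, t = -0.7236, ds/dtau = -1.1188, dt/dtau = 0.2848

f(Y) = (ds/dtau, dt/dtau, -Gamma^s_ij Y'^i Y'^j, -Gamma^t_ij Y'^i Y'^j) with the Gammas evaluated at the stage position; h = 0.050000; intermediate values shown to 6 dp
step 0: s = 1.0000, t = -0.7500, ds/dtau = -1.0000, dt/dtau = 0.2500
step 1:
  k1: at (s, t) = (1.000000, -0.750000), (ds/dtau, dt/dtau) = (-1.000000, 0.250000); Gamma_sss = 1.684924, Gamma_sst = 0.718101, Gamma_stt = -0.815273, Gamma_tss = 0.103860, Gamma_tst = 0.522446, Gamma_ttt = -0.040914; k1 = (-1.000000, 0.250000, -1.274919, 0.159920)
  k2: at (s, t) = (0.975000, -0.743750), (ds/dtau, dt/dtau) = (-1.031873, 0.253998); Gamma_sss = 1.658892, Gamma_sst = 0.807814, Gamma_stt = -0.999249, Gamma_tss = 0.073419, Gamma_tst = 0.567053, Gamma_ttt = -0.149448; k2 = (-1.031873, 0.253998, -1.278412, 0.228710)
  k3: at (s, t) = (0.974203, -0.743650), (ds/dtau, dt/dtau) = (-1.031960, 0.255718); Gamma_sss = 1.657816, Gamma_sst = 0.810775, Gamma_stt = -1.005404, Gamma_tss = 0.072252, Gamma_tst = 0.568500, Gamma_ttt = -0.152990; k3 = (-1.031960, 0.255718, -1.271821, 0.233104)
  k4: at (s, t) = (0.948402, -0.737214), (ds/dtau, dt/dtau) = (-1.063591, 0.261655); Gamma_sss = 1.615185, Gamma_sst = 0.916328, Gamma_stt = -1.228368, Gamma_tss = 0.032884, Gamma_tst = 0.619263, Gamma_ttt = -0.278435; k4 = (-1.063591, 0.261655, -1.233023, 0.326538)
  Y <- Y + (h/6)(k1 + 2k2 + 2k3 + k4): s = 0.9484, t = -0.7372, ds/dtau = -1.0634, dt/dtau = 0.2618
step 2:
  k1: at (s, t) = (0.948406, -0.737241), (ds/dtau, dt/dtau) = (-1.063403, 0.261751); Gamma_sss = 1.615188, Gamma_sst = 0.916283, Gamma_stt = -1.228273, Gamma_tss = 0.032870, Gamma_tst = 0.619240, Gamma_ttt = -0.278380; k1 = (-1.063403, 0.261751, -1.232257, 0.326630)
  k2: at (s, t) = (0.921821, -0.730697), (ds/dtau, dt/dtau) = (-1.094210, 0.269916); Gamma_sss = 1.551346, Gamma_sst = 1.039587, Gamma_stt = -1.496492, Gamma_tss = -0.017236, Gamma_tst = 0.676486, Gamma_ttt = -0.422398; k2 = (-1.094210, 0.269916, -1.134318, 0.451004)
  k3: at (s, t) = (0.921051, -0.730493), (ds/dtau, dt/dtau) = (-1.091761, 0.273026); Gamma_sss = 1.549156, Gamma_sst = 1.043409, Gamma_stt = -1.504929, Gamma_tss = -0.018833, Gamma_tst = 0.678229, Gamma_ttt = -0.426823; k3 = (-1.091761, 0.273026, -1.112286, 0.458596)
  k4: at (s, t) = (0.893818, -0.723590), (ds/dtau, dt/dtau) = (-1.119018, 0.284681); Gamma_sss = 1.457700, Gamma_sst = 1.186897, Gamma_stt = -1.826826, Gamma_tss = -0.081692, Gamma_tst = 0.742264, Gamma_ttt = -0.591407; k4 = (-1.119018, 0.284681, -0.921080, 0.623139)
  Y <- Y + (h/6)(k1 + 2k2 + 2k3 + k4): s = 0.8938, t = -0.7236, ds/dtau = -1.1188, dt/dtau = 0.2848


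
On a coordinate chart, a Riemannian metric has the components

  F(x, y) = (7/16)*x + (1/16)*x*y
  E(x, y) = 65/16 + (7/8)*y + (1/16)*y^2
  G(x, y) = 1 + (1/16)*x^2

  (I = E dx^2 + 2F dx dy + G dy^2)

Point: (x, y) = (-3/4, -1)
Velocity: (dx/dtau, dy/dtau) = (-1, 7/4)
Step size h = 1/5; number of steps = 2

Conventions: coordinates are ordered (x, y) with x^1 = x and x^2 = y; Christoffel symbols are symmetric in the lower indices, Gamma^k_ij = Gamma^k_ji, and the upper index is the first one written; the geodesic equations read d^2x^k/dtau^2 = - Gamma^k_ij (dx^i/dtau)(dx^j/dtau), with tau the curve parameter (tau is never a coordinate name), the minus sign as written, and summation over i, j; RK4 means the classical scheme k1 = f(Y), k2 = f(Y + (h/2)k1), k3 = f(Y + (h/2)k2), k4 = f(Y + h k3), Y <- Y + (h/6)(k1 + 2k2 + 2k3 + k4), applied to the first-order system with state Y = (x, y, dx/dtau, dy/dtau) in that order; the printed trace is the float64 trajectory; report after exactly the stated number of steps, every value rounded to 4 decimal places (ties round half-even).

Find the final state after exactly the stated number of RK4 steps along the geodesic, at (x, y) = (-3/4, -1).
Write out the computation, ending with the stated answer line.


f(Y) = (dx/dtau, dy/dtau, -Gamma^x_ij Y'^i Y'^j, -Gamma^y_ij Y'^i Y'^j) with the Gammas evaluated at the stage position; h = 0.200000; intermediate values shown to 6 dp
step 0: x = -0.7500, y = -1.0000, dx/dtau = -1.0000, dy/dtau = 1.7500
step 1:
  k1: at (x, y) = (-0.750000, -1.000000), (dx/dtau, dy/dtau) = (-1.000000, 1.750000); Gamma_xxx = 0.000000, Gamma_xxy = 0.114150, Gamma_xyy = 0.000000, Gamma_yxx = 0.000000, Gamma_yxy = -0.014269, Gamma_yyy = 0.000000; k1 = (-1.000000, 1.750000, 0.399524, -0.049941)
  k2: at (x, y) = (-0.850000, -0.825000), (dx/dtau, dy/dtau) = (-0.960048, 1.745006); Gamma_xxx = 0.000000, Gamma_xxy = 0.112573, Gamma_xyy = 0.000000, Gamma_yxx = 0.000000, Gamma_yxy = -0.015496, Gamma_yyy = 0.000000; k2 = (-0.960048, 1.745006, 0.377186, -0.051920)
  k3: at (x, y) = (-0.846005, -0.825499), (dx/dtau, dy/dtau) = (-0.962281, 1.744808); Gamma_xxx = 0.000000, Gamma_xxy = 0.112591, Gamma_xyy = 0.000000, Gamma_yxx = 0.000000, Gamma_yxy = -0.015427, Gamma_yyy = 0.000000; k3 = (-0.962281, 1.744808, 0.378079, -0.051803)
  k4: at (x, y) = (-0.942456, -0.651038), (dx/dtau, dy/dtau) = (-0.924384, 1.739639); Gamma_xxx = 0.000000, Gamma_xxy = 0.111001, Gamma_xyy = 0.000000, Gamma_yxx = 0.000000, Gamma_yxy = -0.016477, Gamma_yyy = 0.000000; k4 = (-0.924384, 1.739639, 0.356999, -0.052994)
  Y <- Y + (h/6)(k1 + 2k2 + 2k3 + k4): x = -0.9423, y = -0.6510, dx/dtau = -0.9244, dy/dtau = 1.7397
step 2:
  k1: at (x, y) = (-0.942301, -0.651024), (dx/dtau, dy/dtau) = (-0.924432, 1.739654); Gamma_xxx = 0.000000, Gamma_xxy = 0.111001, Gamma_xyy = 0.000000, Gamma_yxx = 0.000000, Gamma_yxy = -0.016475, Gamma_yyy = 0.000000; k1 = (-0.924432, 1.739654, 0.357022, -0.052988)
  k2: at (x, y) = (-1.034745, -0.477059), (dx/dtau, dy/dtau) = (-0.888729, 1.734355); Gamma_xxx = 0.000000, Gamma_xxy = 0.109410, Gamma_xyy = 0.000000, Gamma_yxx = 0.000000, Gamma_yxy = -0.017356, Gamma_yyy = 0.000000; k2 = (-0.888729, 1.734355, 0.337282, -0.053504)
  k3: at (x, y) = (-1.031174, -0.477589), (dx/dtau, dy/dtau) = (-0.890703, 1.734304); Gamma_xxx = 0.000000, Gamma_xxy = 0.109427, Gamma_xyy = 0.000000, Gamma_yxx = 0.000000, Gamma_yxy = -0.017300, Gamma_yyy = 0.000000; k3 = (-0.890703, 1.734304, 0.338075, -0.053449)
  k4: at (x, y) = (-1.120442, -0.304164), (dx/dtau, dy/dtau) = (-0.856817, 1.728964); Gamma_xxx = 0.000000, Gamma_xxy = 0.107841, Gamma_xyy = 0.000000, Gamma_yxx = 0.000000, Gamma_yxy = -0.018046, Gamma_yyy = 0.000000; k4 = (-0.856817, 1.728964, 0.319514, -0.053466)
  Y <- Y + (h/6)(k1 + 2k2 + 2k3 + k4): x = -1.1203, y = -0.3042, dx/dtau = -0.8569, dy/dtau = 1.7290

Answer: x = -1.1203, y = -0.3042, dx/dtau = -0.8569, dy/dtau = 1.7290


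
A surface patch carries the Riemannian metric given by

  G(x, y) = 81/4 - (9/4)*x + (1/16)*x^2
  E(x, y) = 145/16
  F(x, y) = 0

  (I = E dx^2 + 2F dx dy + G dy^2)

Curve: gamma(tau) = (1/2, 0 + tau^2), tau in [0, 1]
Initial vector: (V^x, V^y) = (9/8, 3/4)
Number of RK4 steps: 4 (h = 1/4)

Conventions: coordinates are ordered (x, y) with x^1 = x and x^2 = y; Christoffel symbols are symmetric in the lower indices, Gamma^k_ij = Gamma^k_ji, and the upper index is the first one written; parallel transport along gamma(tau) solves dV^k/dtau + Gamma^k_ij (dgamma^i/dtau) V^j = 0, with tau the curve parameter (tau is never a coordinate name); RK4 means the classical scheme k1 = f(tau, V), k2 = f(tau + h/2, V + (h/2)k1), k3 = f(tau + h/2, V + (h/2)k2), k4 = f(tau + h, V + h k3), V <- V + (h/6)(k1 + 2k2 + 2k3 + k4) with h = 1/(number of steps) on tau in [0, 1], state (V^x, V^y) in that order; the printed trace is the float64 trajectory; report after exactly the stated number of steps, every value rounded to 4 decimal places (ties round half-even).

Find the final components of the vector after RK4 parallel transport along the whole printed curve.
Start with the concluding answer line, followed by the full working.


Answer: V^x = 1.0307, V^y = 0.8116

gamma'(tau) = (0, 2*tau); f(tau, V)^k = -Gamma^k_ij(gamma(tau)) gamma'^i(tau) V^j; h = 1/4; intermediate values shown to 6 dp
curve data and Christoffel symbols at the stage parameters:
  tau = 0.000000: gamma = (0.500000, 0.000000), gamma' = (0.000000, 0.000000); Gamma_xxx = 0.000000, Gamma_xxy = 0.000000, Gamma_xyy = 0.120690, Gamma_yxx = 0.000000, Gamma_yxy = -0.057143, Gamma_yyy = 0.000000
  tau = 0.125000: gamma = (0.500000, 0.015625), gamma' = (0.000000, 0.250000); Gamma_xxx = 0.000000, Gamma_xxy = 0.000000, Gamma_xyy = 0.120690, Gamma_yxx = 0.000000, Gamma_yxy = -0.057143, Gamma_yyy = 0.000000
  tau = 0.250000: gamma = (0.500000, 0.062500), gamma' = (0.000000, 0.500000); Gamma_xxx = 0.000000, Gamma_xxy = 0.000000, Gamma_xyy = 0.120690, Gamma_yxx = 0.000000, Gamma_yxy = -0.057143, Gamma_yyy = 0.000000
  tau = 0.375000: gamma = (0.500000, 0.140625), gamma' = (0.000000, 0.750000); Gamma_xxx = 0.000000, Gamma_xxy = 0.000000, Gamma_xyy = 0.120690, Gamma_yxx = 0.000000, Gamma_yxy = -0.057143, Gamma_yyy = 0.000000
  tau = 0.500000: gamma = (0.500000, 0.250000), gamma' = (0.000000, 1.000000); Gamma_xxx = 0.000000, Gamma_xxy = 0.000000, Gamma_xyy = 0.120690, Gamma_yxx = 0.000000, Gamma_yxy = -0.057143, Gamma_yyy = 0.000000
  tau = 0.625000: gamma = (0.500000, 0.390625), gamma' = (0.000000, 1.250000); Gamma_xxx = 0.000000, Gamma_xxy = 0.000000, Gamma_xyy = 0.120690, Gamma_yxx = 0.000000, Gamma_yxy = -0.057143, Gamma_yyy = 0.000000
  tau = 0.750000: gamma = (0.500000, 0.562500), gamma' = (0.000000, 1.500000); Gamma_xxx = 0.000000, Gamma_xxy = 0.000000, Gamma_xyy = 0.120690, Gamma_yxx = 0.000000, Gamma_yxy = -0.057143, Gamma_yyy = 0.000000
  tau = 0.875000: gamma = (0.500000, 0.765625), gamma' = (0.000000, 1.750000); Gamma_xxx = 0.000000, Gamma_xxy = 0.000000, Gamma_xyy = 0.120690, Gamma_yxx = 0.000000, Gamma_yxy = -0.057143, Gamma_yyy = 0.000000
  tau = 1.000000: gamma = (0.500000, 1.000000), gamma' = (0.000000, 2.000000); Gamma_xxx = 0.000000, Gamma_xxy = 0.000000, Gamma_xyy = 0.120690, Gamma_yxx = 0.000000, Gamma_yxy = -0.057143, Gamma_yyy = 0.000000
step 0: V^x = 1.1250, V^y = 0.7500
step 1: k1 = (0.000000, 0.000000), k2 = (-0.022629, 0.016071), k3 = (-0.022690, 0.016031), k4 = (-0.045500, 0.031981); V <- V + (h/6)(k1 + 2k2 + 2k3 + k4): V^x = 1.1193, V^y = 0.7540
step 2: k1 = (-0.045500, 0.031981), k2 = (-0.068613, 0.047727), k3 = (-0.068791, 0.047604), k4 = (-0.092437, 0.062979); V <- V + (h/6)(k1 + 2k2 + 2k3 + k4): V^x = 1.1021, V^y = 0.7659
step 3: k1 = (-0.092437, 0.062979), k2 = (-0.116734, 0.077898), k3 = (-0.117016, 0.077681), k4 = (-0.142172, 0.091961); V <- V + (h/6)(k1 + 2k2 + 2k3 + k4): V^x = 1.0729, V^y = 0.7853
step 4: k1 = (-0.142172, 0.091961), k2 = (-0.168295, 0.105510), k3 = (-0.168653, 0.105184), k4 = (-0.195910, 0.117796); V <- V + (h/6)(k1 + 2k2 + 2k3 + k4): V^x = 1.0307, V^y = 0.8116


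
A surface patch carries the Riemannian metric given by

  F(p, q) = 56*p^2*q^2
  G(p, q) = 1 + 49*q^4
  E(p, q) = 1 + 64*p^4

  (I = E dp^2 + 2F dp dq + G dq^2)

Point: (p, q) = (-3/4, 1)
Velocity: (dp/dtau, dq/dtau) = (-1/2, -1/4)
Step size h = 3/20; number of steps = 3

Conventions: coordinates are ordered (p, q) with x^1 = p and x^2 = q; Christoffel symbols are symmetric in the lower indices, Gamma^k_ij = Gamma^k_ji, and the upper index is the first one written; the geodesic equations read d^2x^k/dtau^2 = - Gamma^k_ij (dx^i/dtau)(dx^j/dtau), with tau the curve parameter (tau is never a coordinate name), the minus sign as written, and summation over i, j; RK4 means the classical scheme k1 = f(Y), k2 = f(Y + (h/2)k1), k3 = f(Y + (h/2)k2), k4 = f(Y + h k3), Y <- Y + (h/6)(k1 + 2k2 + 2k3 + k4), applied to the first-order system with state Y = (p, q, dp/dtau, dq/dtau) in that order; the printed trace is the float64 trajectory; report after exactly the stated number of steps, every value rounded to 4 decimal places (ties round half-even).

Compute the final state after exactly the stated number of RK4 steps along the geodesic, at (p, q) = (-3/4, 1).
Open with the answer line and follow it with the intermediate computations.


Answer: p = -0.9578, q = 0.9083, dp/dtau = -0.4191, dq/dtau = -0.1625

f(Y) = (dp/dtau, dq/dtau, -Gamma^p_ij Y'^i Y'^j, -Gamma^q_ij Y'^i Y'^j) with the Gammas evaluated at the stage position; h = 0.150000; intermediate values shown to 6 dp
step 0: p = -0.7500, q = 1.0000, dp/dtau = -0.5000, dq/dtau = -0.2500
step 1:
  k1: at (p, q) = (-0.750000, 1.000000), (dp/dtau, dq/dtau) = (-0.500000, -0.250000); Gamma_ppp = -0.768683, Gamma_ppq = 0.000000, Gamma_pqq = 0.896797, Gamma_qpp = -1.195730, Gamma_qpq = 0.000000, Gamma_qqq = 1.395018; k1 = (-0.500000, -0.250000, 0.136121, 0.211744)
  k2: at (p, q) = (-0.787500, 0.981250), (dp/dtau, dq/dtau) = (-0.489791, -0.234119); Gamma_ppp = -0.879938, Gamma_ppq = 0.000000, Gamma_pqq = 0.959377, Gamma_qpp = -1.195414, Gamma_qpq = 0.000000, Gamma_qqq = 1.303334; k2 = (-0.489791, -0.234119, 0.158508, 0.215336)
  k3: at (p, q) = (-0.786734, 0.982441), (dp/dtau, dq/dtau) = (-0.488112, -0.233850); Gamma_ppp = -0.875828, Gamma_ppq = 0.000000, Gamma_pqq = 0.956986, Gamma_qpp = -1.195044, Gamma_qpq = 0.000000, Gamma_qqq = 1.305781; k3 = (-0.488112, -0.233850, 0.156335, 0.213315)
  k4: at (p, q) = (-0.823217, 0.964923), (dp/dtau, dq/dtau) = (-0.476550, -0.218003); Gamma_ppp = -0.979940, Gamma_ppq = 0.000000, Gamma_pqq = 1.005046, Gamma_qpp = -1.178051, Gamma_qpq = 0.000000, Gamma_qqq = 1.208232; k4 = (-0.476550, -0.218003, 0.174779, 0.210114)
  Y <- Y + (h/6)(k1 + 2k2 + 2k3 + k4): p = -0.8233, q = 0.9649, dp/dtau = -0.4765, dq/dtau = -0.2180
step 2:
  k1: at (p, q) = (-0.823309, 0.964901), (dp/dtau, dq/dtau) = (-0.476485, -0.218021); Gamma_ppp = -0.980142, Gamma_ppq = 0.000000, Gamma_pqq = 1.005119, Gamma_qpp = -1.177979, Gamma_qpq = 0.000000, Gamma_qqq = 1.207997; k1 = (-0.476485, -0.218021, 0.174753, 0.210026)
  k2: at (p, q) = (-0.859045, 0.948550), (dp/dtau, dq/dtau) = (-0.463379, -0.202269); Gamma_ppp = -1.074460, Gamma_ppq = 0.000000, Gamma_pqq = 1.038108, Gamma_qpp = -1.146269, Gamma_qpq = 0.000000, Gamma_qqq = 1.107488; k2 = (-0.463379, -0.202269, 0.188236, 0.200817)
  k3: at (p, q) = (-0.858062, 0.949731), (dp/dtau, dq/dtau) = (-0.462368, -0.202960); Gamma_ppp = -1.070227, Gamma_ppq = 0.000000, Gamma_pqq = 1.036492, Gamma_qpp = -1.147223, Gamma_qpq = 0.000000, Gamma_qqq = 1.111061; k3 = (-0.462368, -0.202960, 0.186101, 0.199490)
  k4: at (p, q) = (-0.892664, 0.934458), (dp/dtau, dq/dtau) = (-0.448570, -0.188097); Gamma_ppp = -1.152511, Gamma_ppq = 0.000000, Gamma_pqq = 1.055661, Gamma_qpp = -1.105086, Gamma_qpq = 0.000000, Gamma_qqq = 1.012222; k4 = (-0.448570, -0.188097, 0.194553, 0.186547)
  Y <- Y + (h/6)(k1 + 2k2 + 2k3 + k4): p = -0.8927, q = 0.9345, dp/dtau = -0.4485, dq/dtau = -0.1881
step 3:
  k1: at (p, q) = (-0.892723, 0.934487), (dp/dtau, dq/dtau) = (-0.448536, -0.188091); Gamma_ppp = -1.152513, Gamma_ppq = 0.000000, Gamma_pqq = 1.055628, Gamma_qpp = -1.105013, Gamma_qpq = 0.000000, Gamma_qqq = 1.012121; k1 = (-0.448536, -0.188091, 0.194521, 0.186504)
  k2: at (p, q) = (-0.926363, 0.920380), (dp/dtau, dq/dtau) = (-0.433947, -0.174104); Gamma_ppp = -1.221658, Gamma_ppq = 0.000000, Gamma_pqq = 1.062047, Gamma_qpp = -1.055188, Gamma_qpq = 0.000000, Gamma_qqq = 0.917327; k2 = (-0.433947, -0.174104, 0.197857, 0.170896)
  k3: at (p, q) = (-0.925269, 0.921429), (dp/dtau, dq/dtau) = (-0.433697, -0.175274); Gamma_ppp = -1.218236, Gamma_ppq = 0.000000, Gamma_pqq = 1.061534, Gamma_qpp = -1.057129, Gamma_qpq = 0.000000, Gamma_qqq = 0.921150; k3 = (-0.433697, -0.175274, 0.196530, 0.170540)
  k4: at (p, q) = (-0.957777, 0.908196), (dp/dtau, dq/dtau) = (-0.419056, -0.162510); Gamma_ppp = -1.275180, Gamma_ppq = 0.000000, Gamma_pqq = 1.058022, Gamma_qpp = -1.003252, Gamma_qpq = 0.000000, Gamma_qqq = 0.832402; k4 = (-0.419056, -0.162510, 0.195990, 0.154196)
  Y <- Y + (h/6)(k1 + 2k2 + 2k3 + k4): p = -0.9578, q = 0.9083, dp/dtau = -0.4191, dq/dtau = -0.1625


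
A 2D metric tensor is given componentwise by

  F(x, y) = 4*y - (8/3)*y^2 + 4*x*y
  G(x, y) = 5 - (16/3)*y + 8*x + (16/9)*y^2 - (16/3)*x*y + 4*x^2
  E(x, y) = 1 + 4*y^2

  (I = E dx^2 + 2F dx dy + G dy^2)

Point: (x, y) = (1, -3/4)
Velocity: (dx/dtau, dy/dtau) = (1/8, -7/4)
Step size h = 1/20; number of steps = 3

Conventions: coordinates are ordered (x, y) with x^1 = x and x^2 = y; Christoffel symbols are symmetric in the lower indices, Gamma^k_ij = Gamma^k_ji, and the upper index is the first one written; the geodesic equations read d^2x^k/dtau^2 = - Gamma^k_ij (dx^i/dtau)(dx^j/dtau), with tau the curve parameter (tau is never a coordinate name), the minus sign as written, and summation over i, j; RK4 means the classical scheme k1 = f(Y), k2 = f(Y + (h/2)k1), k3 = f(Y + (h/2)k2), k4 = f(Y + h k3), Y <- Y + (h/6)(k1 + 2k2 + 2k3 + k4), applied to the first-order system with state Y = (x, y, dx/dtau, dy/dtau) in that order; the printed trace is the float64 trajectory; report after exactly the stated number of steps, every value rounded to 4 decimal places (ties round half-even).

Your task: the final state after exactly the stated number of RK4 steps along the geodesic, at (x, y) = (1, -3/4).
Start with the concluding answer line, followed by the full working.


Answer: x = 1.0158, y = -1.0035, dx/dtau = 0.0867, dy/dtau = -1.6361

f(Y) = (dx/dtau, dy/dtau, -Gamma^x_ij Y'^i Y'^j, -Gamma^y_ij Y'^i Y'^j) with the Gammas evaluated at the stage position; h = 0.050000; intermediate values shown to 6 dp
step 0: x = 1.0000, y = -0.7500, dx/dtau = 0.1250, dy/dtau = -1.7500
step 1:
  k1: at (x, y) = (1.000000, -0.750000), (dx/dtau, dy/dtau) = (0.125000, -1.750000); Gamma_xxx = 0.000000, Gamma_xxy = -0.106195, Gamma_xyy = 0.070796, Gamma_yxx = 0.000000, Gamma_yxy = 0.353982, Gamma_yyy = -0.235988; k1 = (0.125000, -1.750000, -0.263274, 0.877581)
  k2: at (x, y) = (1.003125, -0.793750), (dx/dtau, dy/dtau) = (0.118418, -1.728060); Gamma_xxx = 0.000000, Gamma_xxy = -0.108844, Gamma_xyy = 0.072563, Gamma_yxx = 0.000000, Gamma_yxy = 0.347244, Gamma_yyy = -0.231496; k2 = (0.118418, -1.728060, -0.261233, 0.833408)
  k3: at (x, y) = (1.002960, -0.793202), (dx/dtau, dy/dtau) = (0.118469, -1.729165); Gamma_xxx = 0.000000, Gamma_xxy = -0.108822, Gamma_xyy = 0.072548, Gamma_yxx = 0.000000, Gamma_yxy = 0.347341, Gamma_yyy = -0.231561; k3 = (0.118469, -1.729165, -0.261504, 0.834676)
  k4: at (x, y) = (1.005923, -0.836458), (dx/dtau, dy/dtau) = (0.111925, -1.708266); Gamma_xxx = 0.000000, Gamma_xxy = -0.111209, Gamma_xyy = 0.074139, Gamma_yxx = 0.000000, Gamma_yxy = 0.340831, Gamma_yyy = -0.227220; k4 = (0.111925, -1.708266, -0.258877, 0.793400)
  Y <- Y + (h/6)(k1 + 2k2 + 2k3 + k4): x = 1.0059, y = -0.8364, dx/dtau = 0.1119, dy/dtau = -1.7083
step 2:
  k1: at (x, y) = (1.005922, -0.836439), (dx/dtau, dy/dtau) = (0.111936, -1.708274); Gamma_xxx = 0.000000, Gamma_xxy = -0.111208, Gamma_xyy = 0.074138, Gamma_yxx = 0.000000, Gamma_yxy = 0.340833, Gamma_yyy = -0.227222; k1 = (0.111936, -1.708274, -0.258881, 0.793427)
  k2: at (x, y) = (1.008721, -0.879146), (dx/dtau, dy/dtau) = (0.105464, -1.688438); Gamma_xxx = 0.000000, Gamma_xxy = -0.113351, Gamma_xyy = 0.075567, Gamma_yxx = 0.000000, Gamma_yxy = 0.334557, Gamma_yyy = -0.223038; k2 = (0.105464, -1.688438, -0.255797, 0.754991)
  k3: at (x, y) = (1.008559, -0.878650), (dx/dtau, dy/dtau) = (0.105542, -1.689399); Gamma_xxx = 0.000000, Gamma_xxy = -0.113337, Gamma_xyy = 0.075558, Gamma_yxx = 0.000000, Gamma_yxy = 0.334641, Gamma_yyy = -0.223094; k3 = (0.105542, -1.689399, -0.256064, 0.756061)
  k4: at (x, y) = (1.011200, -0.920909), (dx/dtau, dy/dtau) = (0.099133, -1.670471); Gamma_xxx = 0.000000, Gamma_xxy = -0.115266, Gamma_xyy = 0.076844, Gamma_yxx = 0.000000, Gamma_yxy = 0.328577, Gamma_yyy = -0.219051; k4 = (0.099133, -1.670471, -0.252607, 0.720080)
  Y <- Y + (h/6)(k1 + 2k2 + 2k3 + k4): x = 1.0112, y = -0.9209, dx/dtau = 0.0991, dy/dtau = -1.6705
step 3:
  k1: at (x, y) = (1.011198, -0.920893), (dx/dtau, dy/dtau) = (0.099143, -1.670477); Gamma_xxx = 0.000000, Gamma_xxy = -0.115265, Gamma_xyy = 0.076844, Gamma_yxx = 0.000000, Gamma_yxy = 0.328579, Gamma_yyy = -0.219053; k1 = (0.099143, -1.670477, -0.252611, 0.720101)
  k2: at (x, y) = (1.013677, -0.962655), (dx/dtau, dy/dtau) = (0.092828, -1.652474); Gamma_xxx = 0.000000, Gamma_xxy = -0.116996, Gamma_xyy = 0.077997, Gamma_yxx = 0.000000, Gamma_yxy = 0.322729, Gamma_yyy = -0.215153; k2 = (0.092828, -1.652474, -0.248878, 0.686522)
  k3: at (x, y) = (1.013519, -0.962205), (dx/dtau, dy/dtau) = (0.092921, -1.653314); Gamma_xxx = 0.000000, Gamma_xxy = -0.116988, Gamma_xyy = 0.077992, Gamma_yxx = 0.000000, Gamma_yxy = 0.322803, Gamma_yyy = -0.215202; k3 = (0.092921, -1.653314, -0.249133, 0.687426)
  k4: at (x, y) = (1.015844, -1.003558), (dx/dtau, dy/dtau) = (0.086686, -1.636106); Gamma_xxx = 0.000000, Gamma_xxy = -0.118544, Gamma_xyy = 0.079029, Gamma_yxx = 0.000000, Gamma_yxy = 0.317147, Gamma_yyy = -0.211432; k4 = (0.086686, -1.636106, -0.245174, 0.655930)
  Y <- Y + (h/6)(k1 + 2k2 + 2k3 + k4): x = 1.0158, y = -1.0035, dx/dtau = 0.0867, dy/dtau = -1.6361


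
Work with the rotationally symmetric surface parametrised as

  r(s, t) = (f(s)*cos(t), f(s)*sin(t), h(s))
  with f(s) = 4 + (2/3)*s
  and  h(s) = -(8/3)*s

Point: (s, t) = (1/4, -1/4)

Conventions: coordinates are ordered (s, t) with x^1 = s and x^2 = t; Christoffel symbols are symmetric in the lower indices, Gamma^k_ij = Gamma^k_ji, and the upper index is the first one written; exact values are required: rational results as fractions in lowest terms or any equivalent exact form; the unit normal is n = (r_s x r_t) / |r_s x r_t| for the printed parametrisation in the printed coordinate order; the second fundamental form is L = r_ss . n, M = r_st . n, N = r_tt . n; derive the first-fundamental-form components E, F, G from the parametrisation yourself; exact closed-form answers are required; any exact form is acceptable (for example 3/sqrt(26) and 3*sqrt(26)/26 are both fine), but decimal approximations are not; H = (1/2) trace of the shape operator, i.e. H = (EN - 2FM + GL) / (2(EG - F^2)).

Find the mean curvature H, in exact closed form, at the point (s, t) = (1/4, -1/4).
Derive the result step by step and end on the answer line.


f = 25/6, f' = 2/3, f'' = 0, h' = -8/3, h'' = 0
E = 68/9, F = 0, G = 625/36; answer radicand W^2 = 68/9
unnormalised second-form numerators: l = 0, m = 0, n = -100/9; L = l/sqrt(68/9), and similarly M = m/sqrt(W^2), N = n/sqrt(W^2)
H = (E*n - 2*F*m + G*l) / (2*(EG - F^2)*sqrt(W^2)); E*n - 2*F*m + G*l = -6800/81, EG - F^2 = 10625/81, so H = (-8/25)/sqrt(68/9)

Answer: H = -12*sqrt(17)/425


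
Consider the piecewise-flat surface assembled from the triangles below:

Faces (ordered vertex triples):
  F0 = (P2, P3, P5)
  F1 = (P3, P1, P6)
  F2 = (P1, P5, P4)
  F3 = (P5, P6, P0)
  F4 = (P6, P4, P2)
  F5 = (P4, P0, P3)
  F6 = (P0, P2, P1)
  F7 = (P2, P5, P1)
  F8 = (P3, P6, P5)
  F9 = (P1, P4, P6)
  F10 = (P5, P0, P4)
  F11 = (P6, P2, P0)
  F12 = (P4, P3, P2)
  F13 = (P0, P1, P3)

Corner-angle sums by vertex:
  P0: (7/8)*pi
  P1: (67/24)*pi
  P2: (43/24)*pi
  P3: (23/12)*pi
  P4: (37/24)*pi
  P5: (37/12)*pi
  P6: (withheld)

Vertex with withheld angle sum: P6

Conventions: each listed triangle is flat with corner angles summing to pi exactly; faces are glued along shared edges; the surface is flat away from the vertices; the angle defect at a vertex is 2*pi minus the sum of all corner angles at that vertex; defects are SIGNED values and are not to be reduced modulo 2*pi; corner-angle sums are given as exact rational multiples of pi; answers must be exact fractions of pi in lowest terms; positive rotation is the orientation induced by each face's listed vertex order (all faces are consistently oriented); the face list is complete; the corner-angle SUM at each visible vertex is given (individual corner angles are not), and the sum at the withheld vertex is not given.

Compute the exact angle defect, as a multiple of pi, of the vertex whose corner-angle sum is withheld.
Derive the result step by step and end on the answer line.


V = 7, E = 21, F = 14; chi = V - E + F = 0
Gauss-Bonnet: total defect = 2*pi*chi = 0; visible defects sum to 0

Answer: defect(P6) = 0


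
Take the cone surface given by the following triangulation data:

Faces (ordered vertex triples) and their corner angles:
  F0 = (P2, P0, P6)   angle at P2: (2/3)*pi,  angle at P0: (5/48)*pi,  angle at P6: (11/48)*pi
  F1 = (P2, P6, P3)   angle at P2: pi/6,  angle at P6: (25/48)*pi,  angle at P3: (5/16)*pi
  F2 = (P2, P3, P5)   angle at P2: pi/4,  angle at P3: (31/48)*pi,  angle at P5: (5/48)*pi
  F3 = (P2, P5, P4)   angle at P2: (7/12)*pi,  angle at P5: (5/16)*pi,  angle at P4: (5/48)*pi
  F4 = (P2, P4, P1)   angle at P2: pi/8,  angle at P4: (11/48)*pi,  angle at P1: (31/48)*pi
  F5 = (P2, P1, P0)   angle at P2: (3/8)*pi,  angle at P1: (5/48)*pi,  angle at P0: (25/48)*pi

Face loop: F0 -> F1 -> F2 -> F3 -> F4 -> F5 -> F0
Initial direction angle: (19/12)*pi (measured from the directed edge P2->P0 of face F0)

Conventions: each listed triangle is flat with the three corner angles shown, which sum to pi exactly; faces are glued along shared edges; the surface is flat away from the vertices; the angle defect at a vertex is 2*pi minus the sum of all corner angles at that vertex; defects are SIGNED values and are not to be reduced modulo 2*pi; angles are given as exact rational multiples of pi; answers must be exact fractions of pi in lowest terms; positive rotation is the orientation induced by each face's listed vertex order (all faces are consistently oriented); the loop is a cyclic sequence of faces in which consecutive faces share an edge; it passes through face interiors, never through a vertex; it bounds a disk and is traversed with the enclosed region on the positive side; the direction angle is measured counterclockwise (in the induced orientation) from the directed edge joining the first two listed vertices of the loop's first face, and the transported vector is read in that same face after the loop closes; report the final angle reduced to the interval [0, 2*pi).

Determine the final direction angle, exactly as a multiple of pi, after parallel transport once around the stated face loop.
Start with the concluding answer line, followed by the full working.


Answer: final direction angle = (17/12)*pi

enclosed vertex P2: corner angles sum to (13/6)*pi, defect = 2*pi - (13/6)*pi = -pi/6
by Gauss-Bonnet the loop rotates the vector by the enclosed defect sum (positive orientation, mod 2*pi)
final angle = (19/12)*pi - pi/6 = (17/12)*pi (mod 2*pi)


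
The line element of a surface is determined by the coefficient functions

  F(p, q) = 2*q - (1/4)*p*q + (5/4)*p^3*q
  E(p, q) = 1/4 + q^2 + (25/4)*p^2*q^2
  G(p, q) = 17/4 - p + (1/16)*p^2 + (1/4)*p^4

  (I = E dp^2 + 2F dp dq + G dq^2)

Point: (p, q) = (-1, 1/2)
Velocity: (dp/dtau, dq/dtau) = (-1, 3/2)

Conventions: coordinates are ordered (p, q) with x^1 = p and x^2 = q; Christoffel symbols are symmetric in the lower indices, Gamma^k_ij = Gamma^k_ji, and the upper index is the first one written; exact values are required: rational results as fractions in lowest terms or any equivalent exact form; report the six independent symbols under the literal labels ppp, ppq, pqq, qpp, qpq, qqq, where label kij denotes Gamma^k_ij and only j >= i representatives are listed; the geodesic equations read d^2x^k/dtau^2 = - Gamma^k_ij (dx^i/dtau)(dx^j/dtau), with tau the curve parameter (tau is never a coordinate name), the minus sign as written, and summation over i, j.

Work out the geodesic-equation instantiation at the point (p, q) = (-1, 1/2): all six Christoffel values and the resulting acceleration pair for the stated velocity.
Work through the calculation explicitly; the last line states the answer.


E = 33/16, F = 1/2, G = 89/16 at the point
E_p = -25/8, E_q = 29/4, F_p = 7/4, F_q = 1, G_p = -17/8, G_q = 0
EG - F^2 = 2873/256;  g^inv = (256/2873) * [[89/16, -1/2], [-1/2, 33/16]]
first-kind symbols [ij,l] = (1/2)(d_i g_jl + d_j g_il - d_l g_ij): [pp,p] = E_p/2 = -25/16, [pp,q] = F_p - E_q/2 = -15/8, [pq,p] = E_q/2 = 29/8, [pq,q] = G_p/2 = -17/16, [qq,p] = F_q - G_p/2 = 33/16, [qq,q] = G_q/2 = 0
Gamma^p_ij = (G*[ij,p] - F*[ij,q])/(EG - F^2), Gamma^q_ij = (E*[ij,q] - F*[ij,p])/(EG - F^2)
Gamma_ppp = -1985/2873, Gamma_ppq = 5298/2873, Gamma_pqq = 2937/2873, Gamma_qpp = -790/2873, Gamma_qpq = -1025/2873, Gamma_qqq = -264/2873
d^2p/dtau^2 = -(Gamma_ppp*(-1)^2 + 2*Gamma_ppq*(-1)*(3/2) + Gamma_pqq*(3/2)^2) = 45083/11492
d^2q/dtau^2 = -(Gamma_qpp*(-1)^2 + 2*Gamma_qpq*(-1)*(3/2) + Gamma_qqq*(3/2)^2) = -1691/2873

Answer: Gamma_ppp = -1985/2873, Gamma_ppq = 5298/2873, Gamma_pqq = 2937/2873, Gamma_qpp = -790/2873, Gamma_qpq = -1025/2873, Gamma_qqq = -264/2873; accelerations (d^2p/dtau^2, d^2q/dtau^2) = (45083/11492, -1691/2873)


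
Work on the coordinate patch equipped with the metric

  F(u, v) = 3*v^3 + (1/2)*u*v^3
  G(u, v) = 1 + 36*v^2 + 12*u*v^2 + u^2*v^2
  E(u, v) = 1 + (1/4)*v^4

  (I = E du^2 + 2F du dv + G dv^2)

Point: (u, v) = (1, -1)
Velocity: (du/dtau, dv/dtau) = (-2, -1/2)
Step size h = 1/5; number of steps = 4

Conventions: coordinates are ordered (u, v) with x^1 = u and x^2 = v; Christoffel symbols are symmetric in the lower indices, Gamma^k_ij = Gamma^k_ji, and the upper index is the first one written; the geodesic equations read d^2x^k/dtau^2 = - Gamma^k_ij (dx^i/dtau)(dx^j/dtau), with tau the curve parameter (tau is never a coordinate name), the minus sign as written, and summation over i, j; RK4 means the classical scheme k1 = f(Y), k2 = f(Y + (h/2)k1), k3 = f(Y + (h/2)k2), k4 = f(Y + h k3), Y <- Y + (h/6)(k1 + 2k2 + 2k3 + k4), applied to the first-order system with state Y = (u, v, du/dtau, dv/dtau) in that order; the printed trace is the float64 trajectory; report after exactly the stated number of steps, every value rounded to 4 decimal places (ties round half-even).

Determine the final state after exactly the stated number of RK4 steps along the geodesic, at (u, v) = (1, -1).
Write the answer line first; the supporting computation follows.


Answer: u = -0.5975, v = -1.4265, du/dtau = -1.9909, dv/dtau = -0.5858

f(Y) = (du/dtau, dv/dtau, -Gamma^u_ij Y'^i Y'^j, -Gamma^v_ij Y'^i Y'^j) with the Gammas evaluated at the stage position; h = 0.200000; intermediate values shown to 6 dp
step 0: u = 1.0000, v = -1.0000, du/dtau = -2.0000, dv/dtau = -0.5000
step 1:
  k1: at (u, v) = (1.000000, -1.000000), (du/dtau, dv/dtau) = (-2.000000, -0.500000); Gamma_uuu = 0.000000, Gamma_uuv = -0.009950, Gamma_uvv = 0.069652, Gamma_vuu = 0.000000, Gamma_vuv = 0.139303, Gamma_vvv = -0.975124; k1 = (-2.000000, -0.500000, 0.002488, -0.034826)
  k2: at (u, v) = (0.800000, -1.050000), (du/dtau, dv/dtau) = (-1.999751, -0.503483); Gamma_uuu = 0.000000, Gamma_uuv = -0.011071, Gamma_uvv = 0.071696, Gamma_vuu = 0.000000, Gamma_vuv = 0.143391, Gamma_vvv = -0.928630; k2 = (-1.999751, -0.503483, 0.004118, -0.053342)
  k3: at (u, v) = (0.800025, -1.050348), (du/dtau, dv/dtau) = (-1.999588, -0.505334); Gamma_uuu = 0.000000, Gamma_uuv = -0.011074, Gamma_uvv = 0.071696, Gamma_vuu = 0.000000, Gamma_vuv = 0.143392, Gamma_vvv = -0.928330; k3 = (-1.999588, -0.505334, 0.004072, -0.052723)
  k4: at (u, v) = (0.600082, -1.101067), (du/dtau, dv/dtau) = (-1.999186, -0.510545); Gamma_uuu = 0.000000, Gamma_uuv = -0.012319, Gamma_uvv = 0.073845, Gamma_vuu = 0.000000, Gamma_vuv = 0.147689, Gamma_vvv = -0.885287; k4 = (-1.999186, -0.510545, 0.005900, -0.070729)
  Y <- Y + (h/6)(k1 + 2k2 + 2k3 + k4): u = 0.6001, v = -1.1009, du/dtau = -1.9992, dv/dtau = -0.5106
step 2:
  k1: at (u, v) = (0.600071, -1.100939), (du/dtau, dv/dtau) = (-1.999174, -0.510589); Gamma_uuu = 0.000000, Gamma_uuv = -0.012318, Gamma_uvv = 0.073844, Gamma_vuu = 0.000000, Gamma_vuv = 0.147689, Gamma_vvv = -0.885387; k1 = (-1.999174, -0.510589, 0.005896, -0.070687)
  k2: at (u, v) = (0.400154, -1.151998), (du/dtau, dv/dtau) = (-1.998585, -0.517658); Gamma_uuu = 0.000000, Gamma_uuv = -0.013699, Gamma_uvv = 0.076107, Gamma_vuu = 0.000000, Gamma_vuv = 0.152213, Gamma_vvv = -0.845651; k2 = (-1.998585, -0.517658, 0.007951, -0.088346)
  k3: at (u, v) = (0.400213, -1.152705), (du/dtau, dv/dtau) = (-1.998379, -0.519424); Gamma_uuu = 0.000000, Gamma_uuv = -0.013707, Gamma_uvv = 0.076107, Gamma_vuu = 0.000000, Gamma_vuv = 0.152214, Gamma_vvv = -0.845143; k3 = (-1.998379, -0.519424, 0.007923, -0.087977)
  k4: at (u, v) = (0.200395, -1.204824), (du/dtau, dv/dtau) = (-1.997590, -0.528185); Gamma_uuu = 0.000000, Gamma_uuv = -0.015252, Gamma_uvv = 0.078493, Gamma_vuu = 0.000000, Gamma_vuv = 0.156985, Gamma_vvv = -0.807894; k4 = (-1.997590, -0.528185, 0.010287, -0.105883)
  Y <- Y + (h/6)(k1 + 2k2 + 2k3 + k4): u = 0.2004, v = -1.2047, du/dtau = -1.9976, dv/dtau = -0.5282
step 3:
  k1: at (u, v) = (0.200381, -1.204704), (du/dtau, dv/dtau) = (-1.997577, -0.528230); Gamma_uuu = 0.000000, Gamma_uuv = -0.015251, Gamma_uvv = 0.078493, Gamma_vuu = 0.000000, Gamma_vuv = 0.156985, Gamma_vvv = -0.807973; k1 = (-1.997577, -0.528230, 0.010283, -0.105849)
  k2: at (u, v) = (0.000624, -1.257527), (du/dtau, dv/dtau) = (-1.996548, -0.538815); Gamma_uuu = 0.000000, Gamma_uuv = -0.016977, Gamma_uvv = 0.081012, Gamma_vuu = 0.000000, Gamma_vuv = 0.162025, Gamma_vvv = -0.773145; k2 = (-1.996548, -0.538815, 0.013008, -0.124143)
  k3: at (u, v) = (0.000727, -1.258585), (du/dtau, dv/dtau) = (-1.996276, -0.540644); Gamma_uuu = 0.000000, Gamma_uuv = -0.016991, Gamma_uvv = 0.081012, Gamma_vuu = 0.000000, Gamma_vuv = 0.162024, Gamma_vvv = -0.772504; k3 = (-1.996276, -0.540644, 0.012997, -0.123937)
  k4: at (u, v) = (-0.198874, -1.312833), (du/dtau, dv/dtau) = (-1.994977, -0.553017); Gamma_uuu = 0.000000, Gamma_uuv = -0.018936, Gamma_uvv = 0.083676, Gamma_vuu = 0.000000, Gamma_vuv = 0.167352, Gamma_vvv = -0.739494; k4 = (-1.994977, -0.553017, 0.016193, -0.143107)
  Y <- Y + (h/6)(k1 + 2k2 + 2k3 + k4): u = -0.1989, v = -1.3127, du/dtau = -1.9950, dv/dtau = -0.5531
step 4:
  k1: at (u, v) = (-0.198892, -1.312709), (du/dtau, dv/dtau) = (-1.994961, -0.553067); Gamma_uuu = 0.000000, Gamma_uuv = -0.018935, Gamma_uvv = 0.083676, Gamma_vuu = 0.000000, Gamma_vuv = 0.167353, Gamma_vvv = -0.739563; k1 = (-1.994961, -0.553067, 0.016188, -0.143076)
  k2: at (u, v) = (-0.398388, -1.368016), (du/dtau, dv/dtau) = (-1.993342, -0.567375); Gamma_uuu = 0.000000, Gamma_uuv = -0.021124, Gamma_uvv = 0.086497, Gamma_vuu = 0.000000, Gamma_vuv = 0.172995, Gamma_vvv = -0.708361; k2 = (-1.993342, -0.567375, 0.019937, -0.163273)
  k3: at (u, v) = (-0.398226, -1.369447), (du/dtau, dv/dtau) = (-1.992967, -0.569395); Gamma_uuu = 0.000000, Gamma_uuv = -0.021145, Gamma_uvv = 0.086495, Gamma_vuu = 0.000000, Gamma_vuv = 0.172991, Gamma_vvv = -0.707625; k3 = (-1.992967, -0.569395, 0.019948, -0.163195)
  k4: at (u, v) = (-0.597485, -1.426588), (du/dtau, dv/dtau) = (-1.990971, -0.585706); Gamma_uuu = 0.000000, Gamma_uuv = -0.023629, Gamma_uvv = 0.089483, Gamma_vuu = 0.000000, Gamma_vuv = 0.178966, Gamma_vvv = -0.677749; k4 = (-1.990971, -0.585706, 0.024411, -0.184891)
  Y <- Y + (h/6)(k1 + 2k2 + 2k3 + k4): u = -0.5975, v = -1.4265, du/dtau = -1.9909, dv/dtau = -0.5858
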